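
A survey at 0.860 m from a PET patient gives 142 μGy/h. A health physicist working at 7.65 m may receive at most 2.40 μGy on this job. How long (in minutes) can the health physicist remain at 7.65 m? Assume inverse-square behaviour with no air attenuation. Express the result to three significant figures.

80.2 min

Intensity scales as (d₁/d₂)², so rate at 7.65 m:
(0.860/7.65)² = 0.01264, so 142 × 0.01264 = 1.795 μGy/h.
Stay time = 2.40 μGy ÷ 1.795 μGy/h = 1.337 h = 80.22 min.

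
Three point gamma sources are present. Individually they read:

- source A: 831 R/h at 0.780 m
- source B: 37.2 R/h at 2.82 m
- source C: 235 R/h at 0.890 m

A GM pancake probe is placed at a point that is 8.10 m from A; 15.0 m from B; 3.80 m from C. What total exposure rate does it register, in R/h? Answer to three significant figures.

21.9 R/h

By superposition, sum each source's inverse-square contribution:
A: 831 × (0.780/8.10)² = 7.706 R/h
B: 37.2 × (2.82/15.0)² = 1.315 R/h
C: 235 × (0.890/3.80)² = 12.89 R/h
Total = 7.706 + 1.315 + 12.89 = 21.91 R/h.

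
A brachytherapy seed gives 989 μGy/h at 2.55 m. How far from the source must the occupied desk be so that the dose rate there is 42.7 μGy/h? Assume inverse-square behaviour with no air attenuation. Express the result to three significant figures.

12.3 m

Intensity scales as (d₁/d₂)², so d₂ = d₁·√(I₁/I₂).
I₁/I₂ = 989/42.7 = 23.16, so d₂ = 2.55 × √23.16 = 12.27 m.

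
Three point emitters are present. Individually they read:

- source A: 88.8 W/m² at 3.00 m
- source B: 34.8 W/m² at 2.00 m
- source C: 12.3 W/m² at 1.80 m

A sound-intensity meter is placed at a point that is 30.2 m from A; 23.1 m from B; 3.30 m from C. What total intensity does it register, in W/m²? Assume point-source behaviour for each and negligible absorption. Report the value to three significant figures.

4.80 W/m²

By superposition, sum each source's inverse-square contribution:
A: 88.8 × (3.00/30.2)² = 0.8763 W/m²
B: 34.8 × (2.00/23.1)² = 0.2609 W/m²
C: 12.3 × (1.80/3.30)² = 3.660 W/m²
Total = 0.8763 + 0.2609 + 3.660 = 4.797 W/m².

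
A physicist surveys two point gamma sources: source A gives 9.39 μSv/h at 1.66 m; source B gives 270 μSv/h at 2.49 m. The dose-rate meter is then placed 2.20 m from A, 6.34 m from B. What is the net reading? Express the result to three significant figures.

By superposition, sum each source's inverse-square contribution:
A: 9.39 × (1.66/2.20)² = 5.346 μSv/h
B: 270 × (2.49/6.34)² = 41.65 μSv/h
Total = 5.346 + 41.65 = 47.00 μSv/h.

47.0 μSv/h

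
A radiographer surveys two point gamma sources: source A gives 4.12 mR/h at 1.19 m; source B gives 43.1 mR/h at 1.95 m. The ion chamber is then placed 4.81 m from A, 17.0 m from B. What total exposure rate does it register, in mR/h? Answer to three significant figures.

Each source contributes Iᵢ·(dᵢ/rᵢ)²; contributions add.
A: 4.12 × (1.19/4.81)² = 0.2522 mR/h
B: 43.1 × (1.95/17.0)² = 0.5671 mR/h
Total = 0.2522 + 0.5671 = 0.8193 mR/h.

0.819 mR/h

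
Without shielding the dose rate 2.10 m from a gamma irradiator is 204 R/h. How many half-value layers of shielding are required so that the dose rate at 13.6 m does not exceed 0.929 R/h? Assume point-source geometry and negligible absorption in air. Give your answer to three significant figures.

2.39 half-value layers

At 13.6 m, distance alone gives 204 × (2.10/13.6)² = 204 × 0.02384 = 4.863 R/h.
Further attenuation needed: 4.863/0.929 = 5.235.
n = log₂(5.235) = 2.388 half-value layers.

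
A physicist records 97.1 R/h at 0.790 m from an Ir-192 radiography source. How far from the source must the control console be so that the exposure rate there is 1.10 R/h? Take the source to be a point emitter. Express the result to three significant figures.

7.42 m

Since intensity falls as 1/r², d₂ = d₁·√(I₁/I₂).
I₁/I₂ = 97.1/1.10 = 88.27, so d₂ = 0.790 × √88.27 = 7.422 m.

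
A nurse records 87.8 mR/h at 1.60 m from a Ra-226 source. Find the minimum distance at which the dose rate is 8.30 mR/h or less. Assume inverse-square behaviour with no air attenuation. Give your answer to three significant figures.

5.20 m

By the inverse-square law, d₂ = d₁·√(I₁/I₂).
I₁/I₂ = 87.8/8.30 = 10.58, so d₂ = 1.60 × √10.58 = 5.204 m.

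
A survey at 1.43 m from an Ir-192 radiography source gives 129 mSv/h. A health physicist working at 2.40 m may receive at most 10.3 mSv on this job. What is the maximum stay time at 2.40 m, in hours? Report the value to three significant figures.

Applying the 1/r² law, rate at 2.40 m:
129 × (1.43/2.40)² = 129 × 0.3550 = 45.79 mSv/h.
Stay time = 10.3 mSv ÷ 45.79 mSv/h = 0.2249 h.

0.225 h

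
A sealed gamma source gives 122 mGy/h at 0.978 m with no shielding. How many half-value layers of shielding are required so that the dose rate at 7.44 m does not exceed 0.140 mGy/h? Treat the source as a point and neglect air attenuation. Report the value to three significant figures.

3.91 half-value layers

At 7.44 m, distance alone gives 122 × (0.978/7.44)² = 122 × 0.01728 = 2.108 mGy/h.
Further attenuation needed: 2.108/0.140 = 15.06.
n = log₂(15.06) = 3.913 half-value layers.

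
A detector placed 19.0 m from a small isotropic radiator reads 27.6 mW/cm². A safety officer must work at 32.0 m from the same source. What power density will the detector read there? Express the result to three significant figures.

Since intensity falls as 1/r², scaling from 19.0 m to 32.0 m:
(19.0/32.0)² = 0.3525, so 27.6 × 0.3525 = 9.729 mW/cm².

9.73 mW/cm²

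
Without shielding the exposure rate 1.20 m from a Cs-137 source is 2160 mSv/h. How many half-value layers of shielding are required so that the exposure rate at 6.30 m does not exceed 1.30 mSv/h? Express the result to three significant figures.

At 6.30 m, distance alone gives 2160 × (1.20/6.30)² = 2160 × 0.03628 = 78.36 mSv/h.
Further attenuation needed: 78.36/1.30 = 60.28.
n = log₂(60.28) = 5.914 half-value layers.

5.91 half-value layers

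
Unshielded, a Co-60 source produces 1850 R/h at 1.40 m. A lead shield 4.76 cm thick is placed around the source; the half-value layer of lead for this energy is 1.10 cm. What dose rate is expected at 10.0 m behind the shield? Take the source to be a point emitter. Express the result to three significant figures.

Distance alone: (1.40/10.0)² = 0.01960, so 1850 × 0.01960 = 36.26 R/h.
Shield: 4.76/1.10 = 4.327 half-value layers → attenuation 2^(−4.327) = 0.04982.
Combined: 36.26 × 0.04982 = 1.806 R/h.

1.81 R/h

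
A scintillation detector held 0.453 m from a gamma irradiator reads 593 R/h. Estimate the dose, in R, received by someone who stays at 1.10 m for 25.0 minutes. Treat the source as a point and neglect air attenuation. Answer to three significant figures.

41.9 R

Using I₁d₁² = I₂d₂², rate at 1.10 m:
593 × (0.453/1.10)² = 593 × 0.1696 = 100.6 R/h.
Dose = rate × time = 100.6 R/h × 0.4167 h = 41.92 R.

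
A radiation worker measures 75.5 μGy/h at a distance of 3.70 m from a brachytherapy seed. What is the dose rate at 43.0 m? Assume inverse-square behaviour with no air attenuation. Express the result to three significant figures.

0.559 μGy/h

Using I₁d₁² = I₂d₂², the rate at 43.0 m is
(3.70/43.0)² = 0.007404, so 75.5 × 0.007404 = 0.5590 μGy/h.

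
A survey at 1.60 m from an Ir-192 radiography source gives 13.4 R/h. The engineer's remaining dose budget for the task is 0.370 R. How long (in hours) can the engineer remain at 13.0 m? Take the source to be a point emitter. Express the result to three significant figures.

By the inverse-square law, rate at 13.0 m:
(1.60/13.0)² = 0.01515, so 13.4 × 0.01515 = 0.2030 R/h.
Stay time = 0.370 R ÷ 0.2030 R/h = 1.823 h.

1.82 h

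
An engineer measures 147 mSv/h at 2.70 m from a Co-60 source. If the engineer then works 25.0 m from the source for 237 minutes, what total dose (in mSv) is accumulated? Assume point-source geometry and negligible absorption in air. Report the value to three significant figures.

6.77 mSv

Applying the 1/r² law, rate at 25.0 m:
(2.70/25.0)² = 0.01166, so 147 × 0.01166 = 1.714 mSv/h.
Dose = rate × time = 1.714 mSv/h × 3.950 h = 6.770 mSv.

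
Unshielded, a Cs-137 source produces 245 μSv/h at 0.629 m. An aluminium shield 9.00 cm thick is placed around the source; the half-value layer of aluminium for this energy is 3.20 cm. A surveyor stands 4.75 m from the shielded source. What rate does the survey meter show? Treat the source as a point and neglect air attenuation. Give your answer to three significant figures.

0.612 μSv/h

Distance alone: (0.629/4.75)² = 0.01754, so 245 × 0.01754 = 4.297 μSv/h.
Shield: 9.00/3.20 = 2.812 half-value layers → attenuation 2^(−2.812) = 0.1424.
Combined: 4.297 × 0.1424 = 0.6119 μSv/h.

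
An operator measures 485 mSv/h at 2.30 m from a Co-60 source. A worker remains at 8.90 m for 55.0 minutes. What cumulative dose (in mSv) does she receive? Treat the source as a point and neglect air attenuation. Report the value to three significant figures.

Using I₁d₁² = I₂d₂², rate at 8.90 m:
(2.30/8.90)² = 0.06678, so 485 × 0.06678 = 32.39 mSv/h.
Dose = rate × time = 32.39 mSv/h × 0.9167 h = 29.69 mSv.

29.7 mSv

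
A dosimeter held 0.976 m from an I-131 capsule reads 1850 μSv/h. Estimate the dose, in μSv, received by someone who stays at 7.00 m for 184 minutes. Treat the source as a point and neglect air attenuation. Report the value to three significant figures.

110 μSv

Applying the 1/r² law, rate at 7.00 m:
(0.976/7.00)² = 0.01944, so 1850 × 0.01944 = 35.96 μSv/h.
Dose = rate × time = 35.96 μSv/h × 3.067 h = 110.3 μSv.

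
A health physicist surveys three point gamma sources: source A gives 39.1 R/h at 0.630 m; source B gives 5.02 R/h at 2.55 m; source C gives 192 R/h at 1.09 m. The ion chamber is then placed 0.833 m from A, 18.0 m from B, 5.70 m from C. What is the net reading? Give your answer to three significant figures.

Each source contributes Iᵢ·(dᵢ/rᵢ)²; contributions add.
A: 39.1 × (0.630/0.833)² = 22.36 R/h
B: 5.02 × (2.55/18.0)² = 0.1007 R/h
C: 192 × (1.09/5.70)² = 7.021 R/h
Total = 22.36 + 0.1007 + 7.021 = 29.48 R/h.

29.5 R/h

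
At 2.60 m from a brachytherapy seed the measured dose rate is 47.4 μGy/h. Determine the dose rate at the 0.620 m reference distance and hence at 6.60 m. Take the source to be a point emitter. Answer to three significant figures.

Since intensity falls as 1/r²,
At 0.620 m: 47.4 × (2.60/0.620)² = 47.4 × 17.59 = 833.8 μGy/h
At 6.60 m: (0.620/6.60)² = 0.008825, so 833.8 × 0.008825 = 7.358 μGy/h.

834 μGy/h; 7.36 μGy/h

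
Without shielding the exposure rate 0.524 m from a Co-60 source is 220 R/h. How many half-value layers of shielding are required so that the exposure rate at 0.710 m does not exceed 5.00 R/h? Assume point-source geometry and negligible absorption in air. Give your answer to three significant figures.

At 0.710 m, distance alone gives 220 × (0.524/0.710)² = 220 × 0.5447 = 119.8 R/h.
Further attenuation needed: 119.8/5.00 = 23.96.
n = log₂(23.96) = 4.583 half-value layers.

4.58 half-value layers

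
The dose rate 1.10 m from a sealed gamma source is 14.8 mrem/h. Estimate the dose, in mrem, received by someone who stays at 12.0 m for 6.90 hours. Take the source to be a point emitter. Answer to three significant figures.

0.858 mrem

Applying the 1/r² law, rate at 12.0 m:
14.8 × (1.10/12.0)² = 14.8 × 0.008403 = 0.1244 mrem/h.
Dose = rate × time = 0.1244 mrem/h × 6.900 h = 0.8584 mrem.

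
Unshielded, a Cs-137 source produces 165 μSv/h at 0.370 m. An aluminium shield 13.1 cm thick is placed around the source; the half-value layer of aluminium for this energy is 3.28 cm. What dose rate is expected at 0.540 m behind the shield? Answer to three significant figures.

4.86 μSv/h

Distance alone: (0.370/0.540)² = 0.4695, so 165 × 0.4695 = 77.47 μSv/h.
Shield: 13.1/3.28 = 3.994 half-value layers → attenuation 2^(−3.994) = 0.06276.
Combined: 77.47 × 0.06276 = 4.862 μSv/h.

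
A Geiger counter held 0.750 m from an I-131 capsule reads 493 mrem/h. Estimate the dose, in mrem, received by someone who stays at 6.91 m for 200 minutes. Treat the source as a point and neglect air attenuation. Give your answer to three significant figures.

Applying the 1/r² law, rate at 6.91 m:
(0.750/6.91)² = 0.01178, so 493 × 0.01178 = 5.808 mrem/h.
Dose = rate × time = 5.808 mrem/h × 3.333 h = 19.36 mrem.

19.4 mrem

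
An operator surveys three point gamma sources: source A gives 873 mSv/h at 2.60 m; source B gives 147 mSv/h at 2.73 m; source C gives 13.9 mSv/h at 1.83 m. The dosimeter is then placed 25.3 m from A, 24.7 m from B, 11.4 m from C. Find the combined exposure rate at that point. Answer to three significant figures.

11.4 mSv/h

By superposition, sum each source's inverse-square contribution:
A: 873 × (2.60/25.3)² = 9.220 mSv/h
B: 147 × (2.73/24.7)² = 1.796 mSv/h
C: 13.9 × (1.83/11.4)² = 0.3582 mSv/h
Total = 9.220 + 1.796 + 0.3582 = 11.37 mSv/h.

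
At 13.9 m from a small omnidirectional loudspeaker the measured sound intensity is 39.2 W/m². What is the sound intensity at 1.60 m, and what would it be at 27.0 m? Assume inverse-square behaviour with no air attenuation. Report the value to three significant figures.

Intensity scales as (d₁/d₂)², so
At 1.60 m: (13.9/1.60)² = 75.47, so 39.2 × 75.47 = 2958 W/m²
At 27.0 m: 2958 × (1.60/27.0)² = 2958 × 0.003512 = 10.39 W/m².

2960 W/m²; 10.4 W/m²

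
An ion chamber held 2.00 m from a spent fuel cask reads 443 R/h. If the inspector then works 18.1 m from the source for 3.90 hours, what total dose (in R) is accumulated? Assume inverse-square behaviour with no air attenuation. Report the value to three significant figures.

21.1 R

Intensity scales as (d₁/d₂)², so rate at 18.1 m:
(2.00/18.1)² = 0.01221, so 443 × 0.01221 = 5.409 R/h.
Dose = rate × time = 5.409 R/h × 3.900 h = 21.10 R.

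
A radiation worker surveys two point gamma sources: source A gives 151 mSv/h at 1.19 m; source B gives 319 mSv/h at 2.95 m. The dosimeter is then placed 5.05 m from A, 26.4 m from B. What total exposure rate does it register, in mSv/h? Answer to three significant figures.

12.4 mSv/h

Each source contributes Iᵢ·(dᵢ/rᵢ)²; contributions add.
A: 151 × (1.19/5.05)² = 8.385 mSv/h
B: 319 × (2.95/26.4)² = 3.983 mSv/h
Total = 8.385 + 3.983 = 12.37 mSv/h.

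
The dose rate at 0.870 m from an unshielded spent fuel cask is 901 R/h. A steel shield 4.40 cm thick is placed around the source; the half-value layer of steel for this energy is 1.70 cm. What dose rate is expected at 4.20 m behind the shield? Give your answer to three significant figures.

Distance alone: 901 × (0.870/4.20)² = 901 × 0.04291 = 38.66 R/h.
Shield: 4.40/1.70 = 2.588 half-value layers → attenuation 2^(−2.588) = 0.1663.
Combined: 38.66 × 0.1663 = 6.429 R/h.

6.43 R/h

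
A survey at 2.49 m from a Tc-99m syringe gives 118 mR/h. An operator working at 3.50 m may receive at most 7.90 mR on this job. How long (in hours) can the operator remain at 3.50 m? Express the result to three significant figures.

0.132 h

By the inverse-square law, rate at 3.50 m:
(2.49/3.50)² = 0.5061, so 118 × 0.5061 = 59.72 mR/h.
Stay time = 7.90 mR ÷ 59.72 mR/h = 0.1323 h.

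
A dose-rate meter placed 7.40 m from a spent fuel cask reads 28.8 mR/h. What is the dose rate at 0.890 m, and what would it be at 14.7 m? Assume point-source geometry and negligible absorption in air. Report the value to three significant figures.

By the inverse-square law,
At 0.890 m: 28.8 × (7.40/0.890)² = 28.8 × 69.13 = 1991 mR/h
At 14.7 m: (0.890/14.7)² = 0.003666, so 1991 × 0.003666 = 7.299 mR/h.

1990 mR/h; 7.30 mR/h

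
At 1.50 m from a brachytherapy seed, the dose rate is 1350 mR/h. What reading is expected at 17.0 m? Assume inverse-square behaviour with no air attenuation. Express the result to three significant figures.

Applying the 1/r² law, the rate at 17.0 m is
1350 × (1.50/17.0)² = 1350 × 0.007785 = 10.51 mR/h.

10.5 mR/h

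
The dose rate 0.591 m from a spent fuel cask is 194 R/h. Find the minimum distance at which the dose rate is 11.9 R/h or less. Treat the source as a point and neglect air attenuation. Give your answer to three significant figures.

2.39 m

By the inverse-square law, d₂ = d₁·√(I₁/I₂).
I₁/I₂ = 194/11.9 = 16.30, so d₂ = 0.591 × √16.30 = 2.386 m.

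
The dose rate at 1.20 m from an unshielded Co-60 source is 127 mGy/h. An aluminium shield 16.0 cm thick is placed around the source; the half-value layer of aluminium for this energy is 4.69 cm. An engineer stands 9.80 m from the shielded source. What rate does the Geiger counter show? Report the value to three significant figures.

Distance alone: (1.20/9.80)² = 0.01499, so 127 × 0.01499 = 1.904 mGy/h.
Shield: 16.0/4.69 = 3.412 half-value layers → attenuation 2^(−3.412) = 0.09395.
Combined: 1.904 × 0.09395 = 0.1789 mGy/h.

0.179 mGy/h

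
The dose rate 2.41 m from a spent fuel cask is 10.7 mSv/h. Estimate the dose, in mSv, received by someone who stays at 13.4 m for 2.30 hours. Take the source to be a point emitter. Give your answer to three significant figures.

Using I₁d₁² = I₂d₂², rate at 13.4 m:
10.7 × (2.41/13.4)² = 10.7 × 0.03235 = 0.3461 mSv/h.
Dose = rate × time = 0.3461 mSv/h × 2.300 h = 0.7960 mSv.

0.796 mSv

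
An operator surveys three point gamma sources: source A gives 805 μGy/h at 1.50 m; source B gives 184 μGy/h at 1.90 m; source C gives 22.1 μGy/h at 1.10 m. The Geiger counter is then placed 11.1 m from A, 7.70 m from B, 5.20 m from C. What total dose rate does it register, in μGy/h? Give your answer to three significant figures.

26.9 μGy/h

By superposition, sum each source's inverse-square contribution:
A: 805 × (1.50/11.1)² = 14.70 μGy/h
B: 184 × (1.90/7.70)² = 11.20 μGy/h
C: 22.1 × (1.10/5.20)² = 0.9889 μGy/h
Total = 14.70 + 11.20 + 0.9889 = 26.89 μGy/h.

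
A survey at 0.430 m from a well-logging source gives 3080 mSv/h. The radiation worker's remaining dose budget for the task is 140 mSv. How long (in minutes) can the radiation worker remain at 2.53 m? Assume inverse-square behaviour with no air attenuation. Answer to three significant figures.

94.4 min

Applying the 1/r² law, rate at 2.53 m:
(0.430/2.53)² = 0.02889, so 3080 × 0.02889 = 88.98 mSv/h.
Stay time = 140 mSv ÷ 88.98 mSv/h = 1.573 h = 94.38 min.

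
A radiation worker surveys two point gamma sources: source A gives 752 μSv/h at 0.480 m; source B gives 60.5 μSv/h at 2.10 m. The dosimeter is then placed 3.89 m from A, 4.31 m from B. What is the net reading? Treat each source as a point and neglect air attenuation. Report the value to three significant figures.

By superposition, sum each source's inverse-square contribution:
A: 752 × (0.480/3.89)² = 11.45 μSv/h
B: 60.5 × (2.10/4.31)² = 14.36 μSv/h
Total = 11.45 + 14.36 = 25.81 μSv/h.

25.8 μSv/h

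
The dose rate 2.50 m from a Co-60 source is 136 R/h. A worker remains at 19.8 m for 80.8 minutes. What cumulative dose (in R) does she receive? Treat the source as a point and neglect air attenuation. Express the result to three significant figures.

By the inverse-square law, rate at 19.8 m:
(2.50/19.8)² = 0.01594, so 136 × 0.01594 = 2.168 R/h.
Dose = rate × time = 2.168 R/h × 1.347 h = 2.920 R.

2.92 R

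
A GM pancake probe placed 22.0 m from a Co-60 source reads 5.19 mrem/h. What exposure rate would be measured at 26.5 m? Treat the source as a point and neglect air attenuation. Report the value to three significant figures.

By the inverse-square law, scaling from 22.0 m to 26.5 m:
(22.0/26.5)² = 0.6892, so 5.19 × 0.6892 = 3.577 mrem/h.

3.58 mrem/h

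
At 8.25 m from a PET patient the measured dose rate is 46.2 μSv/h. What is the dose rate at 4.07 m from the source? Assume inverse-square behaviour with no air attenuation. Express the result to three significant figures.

Intensity scales as (d₁/d₂)², so scaling from 8.25 m to 4.07 m:
46.2 × (8.25/4.07)² = 46.2 × 4.109 = 189.8 μSv/h.

190 μSv/h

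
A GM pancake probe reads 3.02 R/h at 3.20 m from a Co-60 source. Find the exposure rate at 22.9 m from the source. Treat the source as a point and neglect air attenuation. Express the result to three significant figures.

By the inverse-square law, the rate at 22.9 m is
3.02 × (3.20/22.9)² = 3.02 × 0.01953 = 0.05898 R/h.

0.0590 R/h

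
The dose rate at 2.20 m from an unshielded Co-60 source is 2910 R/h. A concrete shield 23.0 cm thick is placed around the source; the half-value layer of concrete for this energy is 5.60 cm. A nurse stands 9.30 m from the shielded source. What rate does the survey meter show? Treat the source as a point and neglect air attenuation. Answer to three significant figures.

Distance alone: (2.20/9.30)² = 0.05596, so 2910 × 0.05596 = 162.8 R/h.
Shield: 23.0/5.60 = 4.107 half-value layers → attenuation 2^(−4.107) = 0.05803.
Combined: 162.8 × 0.05803 = 9.447 R/h.

9.45 R/h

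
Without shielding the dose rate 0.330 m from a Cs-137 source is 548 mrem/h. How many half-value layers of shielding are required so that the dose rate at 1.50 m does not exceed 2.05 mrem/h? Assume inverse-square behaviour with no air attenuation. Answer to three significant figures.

3.69 half-value layers

At 1.50 m, distance alone gives 548 × (0.330/1.50)² = 548 × 0.04840 = 26.52 mrem/h.
Further attenuation needed: 26.52/2.05 = 12.94.
n = log₂(12.94) = 3.694 half-value layers.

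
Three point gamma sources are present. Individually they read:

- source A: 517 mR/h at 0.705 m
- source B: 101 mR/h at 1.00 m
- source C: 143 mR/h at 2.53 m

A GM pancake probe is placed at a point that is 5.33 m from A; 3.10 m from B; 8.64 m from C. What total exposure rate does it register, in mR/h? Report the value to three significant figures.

31.8 mR/h

Each source contributes Iᵢ·(dᵢ/rᵢ)²; contributions add.
A: 517 × (0.705/5.33)² = 9.045 mR/h
B: 101 × (1.00/3.10)² = 10.51 mR/h
C: 143 × (2.53/8.64)² = 12.26 mR/h
Total = 9.045 + 10.51 + 12.26 = 31.81 mR/h.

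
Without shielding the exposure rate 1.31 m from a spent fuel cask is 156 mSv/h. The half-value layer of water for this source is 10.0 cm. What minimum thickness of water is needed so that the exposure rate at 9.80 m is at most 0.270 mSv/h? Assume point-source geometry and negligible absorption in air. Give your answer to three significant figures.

33.7 cm

At 9.80 m, distance alone gives (1.31/9.80)² = 0.01787, so 156 × 0.01787 = 2.788 mSv/h.
Further attenuation needed: 2.788/0.270 = 10.33.
n = log₂(10.33) = 3.369 half-value layers.
Thickness = 3.369 × 10.0 cm = 33.69 cm.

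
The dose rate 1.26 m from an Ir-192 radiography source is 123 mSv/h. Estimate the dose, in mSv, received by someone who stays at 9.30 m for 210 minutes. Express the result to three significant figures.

7.90 mSv

Applying the 1/r² law, rate at 9.30 m:
123 × (1.26/9.30)² = 123 × 0.01836 = 2.258 mSv/h.
Dose = rate × time = 2.258 mSv/h × 3.500 h = 7.903 mSv.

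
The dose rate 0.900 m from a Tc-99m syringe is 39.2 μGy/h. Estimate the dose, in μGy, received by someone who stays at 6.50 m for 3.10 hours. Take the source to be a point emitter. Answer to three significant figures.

2.33 μGy

Using I₁d₁² = I₂d₂², rate at 6.50 m:
39.2 × (0.900/6.50)² = 39.2 × 0.01917 = 0.7515 μGy/h.
Dose = rate × time = 0.7515 μGy/h × 3.100 h = 2.330 μGy.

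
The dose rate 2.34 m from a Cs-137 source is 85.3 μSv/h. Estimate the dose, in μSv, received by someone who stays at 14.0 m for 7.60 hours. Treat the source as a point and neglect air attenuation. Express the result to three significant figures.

Intensity scales as (d₁/d₂)², so rate at 14.0 m:
85.3 × (2.34/14.0)² = 85.3 × 0.02794 = 2.383 μSv/h.
Dose = rate × time = 2.383 μSv/h × 7.600 h = 18.11 μSv.

18.1 μSv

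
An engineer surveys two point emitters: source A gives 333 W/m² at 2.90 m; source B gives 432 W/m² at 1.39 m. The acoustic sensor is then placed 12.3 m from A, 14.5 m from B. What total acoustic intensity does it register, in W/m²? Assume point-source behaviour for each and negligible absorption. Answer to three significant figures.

22.5 W/m²

Each source contributes Iᵢ·(dᵢ/rᵢ)²; contributions add.
A: 333 × (2.90/12.3)² = 18.51 W/m²
B: 432 × (1.39/14.5)² = 3.970 W/m²
Total = 18.51 + 3.970 = 22.48 W/m².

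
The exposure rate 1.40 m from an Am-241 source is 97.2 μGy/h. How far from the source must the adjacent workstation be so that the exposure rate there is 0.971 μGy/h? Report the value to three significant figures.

14.0 m

Using I₁d₁² = I₂d₂², d₂ = d₁·√(I₁/I₂).
I₁/I₂ = 97.2/0.971 = 100.1, so d₂ = 1.40 × √100.1 = 14.01 m.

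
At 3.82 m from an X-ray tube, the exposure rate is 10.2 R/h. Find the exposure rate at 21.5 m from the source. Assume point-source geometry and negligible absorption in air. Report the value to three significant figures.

Using I₁d₁² = I₂d₂², the rate at 21.5 m is
(3.82/21.5)² = 0.03157, so 10.2 × 0.03157 = 0.3220 R/h.

0.322 R/h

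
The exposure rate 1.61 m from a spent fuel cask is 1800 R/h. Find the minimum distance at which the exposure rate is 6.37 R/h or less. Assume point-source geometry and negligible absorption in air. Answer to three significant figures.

27.1 m

By the inverse-square law, d₂ = d₁·√(I₁/I₂).
I₁/I₂ = 1800/6.37 = 282.6, so d₂ = 1.61 × √282.6 = 27.07 m.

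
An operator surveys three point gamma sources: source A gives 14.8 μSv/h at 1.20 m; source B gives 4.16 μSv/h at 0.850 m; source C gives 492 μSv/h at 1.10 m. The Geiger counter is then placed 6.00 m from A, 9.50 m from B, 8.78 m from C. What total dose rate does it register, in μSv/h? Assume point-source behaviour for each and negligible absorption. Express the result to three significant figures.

8.35 μSv/h

By superposition, sum each source's inverse-square contribution:
A: 14.8 × (1.20/6.00)² = 0.5920 μSv/h
B: 4.16 × (0.850/9.50)² = 0.03330 μSv/h
C: 492 × (1.10/8.78)² = 7.723 μSv/h
Total = 0.5920 + 0.03330 + 7.723 = 8.348 μSv/h.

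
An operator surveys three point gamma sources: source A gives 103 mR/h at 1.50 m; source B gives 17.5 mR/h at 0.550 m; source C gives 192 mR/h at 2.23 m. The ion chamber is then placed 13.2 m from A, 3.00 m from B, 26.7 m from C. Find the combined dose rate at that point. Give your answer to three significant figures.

Each source contributes Iᵢ·(dᵢ/rᵢ)²; contributions add.
A: 103 × (1.50/13.2)² = 1.330 mR/h
B: 17.5 × (0.550/3.00)² = 0.5882 mR/h
C: 192 × (2.23/26.7)² = 1.339 mR/h
Total = 1.330 + 0.5882 + 1.339 = 3.257 mR/h.

3.26 mR/h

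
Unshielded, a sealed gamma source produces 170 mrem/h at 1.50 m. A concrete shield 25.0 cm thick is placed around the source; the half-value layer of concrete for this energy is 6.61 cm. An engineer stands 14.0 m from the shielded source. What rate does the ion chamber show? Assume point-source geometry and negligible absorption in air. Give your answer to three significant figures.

Distance alone: (1.50/14.0)² = 0.01148, so 170 × 0.01148 = 1.952 mrem/h.
Shield: 25.0/6.61 = 3.782 half-value layers → attenuation 2^(−3.782) = 0.07270.
Combined: 1.952 × 0.07270 = 0.1419 mrem/h.

0.142 mrem/h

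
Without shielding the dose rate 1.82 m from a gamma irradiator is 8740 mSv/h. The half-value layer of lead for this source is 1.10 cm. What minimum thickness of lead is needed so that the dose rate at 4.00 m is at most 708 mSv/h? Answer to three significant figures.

1.49 cm

At 4.00 m, distance alone gives (1.82/4.00)² = 0.2070, so 8740 × 0.2070 = 1809 mSv/h.
Further attenuation needed: 1809/708 = 2.555.
n = log₂(2.555) = 1.353 half-value layers.
Thickness = 1.353 × 1.10 cm = 1.488 cm.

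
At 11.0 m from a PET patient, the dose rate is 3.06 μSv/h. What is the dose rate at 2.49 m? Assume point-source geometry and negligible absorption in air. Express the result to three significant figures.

Intensity scales as (d₁/d₂)², so the rate at 2.49 m is
3.06 × (11.0/2.49)² = 3.06 × 19.52 = 59.73 μSv/h.

59.7 μSv/h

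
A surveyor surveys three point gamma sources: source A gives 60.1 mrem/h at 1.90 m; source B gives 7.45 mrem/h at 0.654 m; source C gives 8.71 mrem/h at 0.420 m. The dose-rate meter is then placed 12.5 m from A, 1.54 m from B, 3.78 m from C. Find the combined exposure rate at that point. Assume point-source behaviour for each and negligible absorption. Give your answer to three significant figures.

2.84 mrem/h

Each source contributes Iᵢ·(dᵢ/rᵢ)²; contributions add.
A: 60.1 × (1.90/12.5)² = 1.389 mrem/h
B: 7.45 × (0.654/1.54)² = 1.344 mrem/h
C: 8.71 × (0.420/3.78)² = 0.1075 mrem/h
Total = 1.389 + 1.344 + 0.1075 = 2.841 mrem/h.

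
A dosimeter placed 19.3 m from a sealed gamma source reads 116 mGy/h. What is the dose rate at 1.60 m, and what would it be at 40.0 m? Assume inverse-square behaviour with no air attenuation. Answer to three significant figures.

16900 mGy/h; 27.0 mGy/h

By the inverse-square law,
At 1.60 m: 116 × (19.3/1.60)² = 116 × 145.5 = 16880 mGy/h
At 40.0 m: (1.60/40.0)² = 0.001600, so 16880 × 0.001600 = 27.01 mGy/h.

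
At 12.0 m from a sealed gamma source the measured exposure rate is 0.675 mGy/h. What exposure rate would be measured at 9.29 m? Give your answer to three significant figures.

1.13 mGy/h

Intensity scales as (d₁/d₂)², so scaling from 12.0 m to 9.29 m:
(12.0/9.29)² = 1.669, so 0.675 × 1.669 = 1.127 mGy/h.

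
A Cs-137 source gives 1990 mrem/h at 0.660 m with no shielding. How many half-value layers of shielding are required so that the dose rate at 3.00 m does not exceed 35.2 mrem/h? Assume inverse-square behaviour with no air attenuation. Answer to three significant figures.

1.45 half-value layers

At 3.00 m, distance alone gives (0.660/3.00)² = 0.04840, so 1990 × 0.04840 = 96.32 mrem/h.
Further attenuation needed: 96.32/35.2 = 2.736.
n = log₂(2.736) = 1.452 half-value layers.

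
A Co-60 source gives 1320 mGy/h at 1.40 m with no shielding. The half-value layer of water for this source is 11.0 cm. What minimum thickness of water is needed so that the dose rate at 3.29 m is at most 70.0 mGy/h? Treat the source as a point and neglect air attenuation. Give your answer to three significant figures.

19.5 cm

At 3.29 m, distance alone gives (1.40/3.29)² = 0.1811, so 1320 × 0.1811 = 239.1 mGy/h.
Further attenuation needed: 239.1/70.0 = 3.416.
n = log₂(3.416) = 1.772 half-value layers.
Thickness = 1.772 × 11.0 cm = 19.49 cm.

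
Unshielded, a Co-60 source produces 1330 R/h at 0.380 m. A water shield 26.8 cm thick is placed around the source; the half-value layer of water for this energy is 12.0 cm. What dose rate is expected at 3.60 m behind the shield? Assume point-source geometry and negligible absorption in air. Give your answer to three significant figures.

Distance alone: (0.380/3.60)² = 0.01114, so 1330 × 0.01114 = 14.82 R/h.
Shield: 26.8/12.0 = 2.233 half-value layers → attenuation 2^(−2.233) = 0.2127.
Combined: 14.82 × 0.2127 = 3.152 R/h.

3.15 R/h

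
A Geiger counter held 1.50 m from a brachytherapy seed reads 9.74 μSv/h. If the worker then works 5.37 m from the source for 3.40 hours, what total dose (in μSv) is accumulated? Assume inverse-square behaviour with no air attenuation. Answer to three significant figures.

2.58 μSv

Applying the 1/r² law, rate at 5.37 m:
9.74 × (1.50/5.37)² = 9.74 × 0.07803 = 0.7600 μSv/h.
Dose = rate × time = 0.7600 μSv/h × 3.400 h = 2.584 μSv.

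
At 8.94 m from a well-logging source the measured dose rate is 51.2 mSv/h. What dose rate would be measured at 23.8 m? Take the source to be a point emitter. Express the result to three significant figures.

Applying the 1/r² law, scaling from 8.94 m to 23.8 m:
(8.94/23.8)² = 0.1411, so 51.2 × 0.1411 = 7.224 mSv/h.

7.22 mSv/h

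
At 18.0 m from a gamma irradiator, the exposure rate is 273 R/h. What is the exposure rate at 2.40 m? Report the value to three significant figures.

15400 R/h

Using I₁d₁² = I₂d₂², the rate at 2.40 m is
273 × (18.0/2.40)² = 273 × 56.25 = 15360 R/h.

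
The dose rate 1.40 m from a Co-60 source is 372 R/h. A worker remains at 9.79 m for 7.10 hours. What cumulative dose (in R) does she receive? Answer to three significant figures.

Applying the 1/r² law, rate at 9.79 m:
(1.40/9.79)² = 0.02045, so 372 × 0.02045 = 7.607 R/h.
Dose = rate × time = 7.607 R/h × 7.100 h = 54.01 R.

54.0 R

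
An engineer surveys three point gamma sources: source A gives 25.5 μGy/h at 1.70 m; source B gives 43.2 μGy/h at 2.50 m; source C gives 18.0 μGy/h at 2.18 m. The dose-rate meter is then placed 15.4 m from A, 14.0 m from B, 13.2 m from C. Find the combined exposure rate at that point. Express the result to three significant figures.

2.18 μGy/h

By superposition, sum each source's inverse-square contribution:
A: 25.5 × (1.70/15.4)² = 0.3107 μGy/h
B: 43.2 × (2.50/14.0)² = 1.378 μGy/h
C: 18.0 × (2.18/13.2)² = 0.4910 μGy/h
Total = 0.3107 + 1.378 + 0.4910 = 2.180 μGy/h.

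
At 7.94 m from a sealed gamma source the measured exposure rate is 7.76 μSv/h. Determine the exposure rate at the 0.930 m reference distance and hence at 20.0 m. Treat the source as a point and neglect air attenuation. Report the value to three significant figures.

By the inverse-square law,
At 0.930 m: (7.94/0.930)² = 72.89, so 7.76 × 72.89 = 565.6 μSv/h
At 20.0 m: 565.6 × (0.930/20.0)² = 565.6 × 0.002162 = 1.223 μSv/h.

566 μSv/h; 1.22 μSv/h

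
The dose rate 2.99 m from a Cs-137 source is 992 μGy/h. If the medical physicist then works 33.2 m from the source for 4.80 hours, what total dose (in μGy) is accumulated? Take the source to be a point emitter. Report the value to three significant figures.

Since intensity falls as 1/r², rate at 33.2 m:
992 × (2.99/33.2)² = 992 × 0.008111 = 8.046 μGy/h.
Dose = rate × time = 8.046 μGy/h × 4.800 h = 38.62 μGy.

38.6 μGy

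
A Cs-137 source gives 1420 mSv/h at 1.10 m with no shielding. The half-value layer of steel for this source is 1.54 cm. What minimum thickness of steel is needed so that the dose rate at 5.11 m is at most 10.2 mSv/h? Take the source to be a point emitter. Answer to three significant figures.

4.14 cm

At 5.11 m, distance alone gives 1420 × (1.10/5.11)² = 1420 × 0.04634 = 65.80 mSv/h.
Further attenuation needed: 65.80/10.2 = 6.451.
n = log₂(6.451) = 2.690 half-value layers.
Thickness = 2.690 × 1.54 cm = 4.143 cm.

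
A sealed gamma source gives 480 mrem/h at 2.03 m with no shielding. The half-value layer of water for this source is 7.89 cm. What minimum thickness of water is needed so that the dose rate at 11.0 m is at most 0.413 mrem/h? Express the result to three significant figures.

At 11.0 m, distance alone gives (2.03/11.0)² = 0.03406, so 480 × 0.03406 = 16.35 mrem/h.
Further attenuation needed: 16.35/0.413 = 39.59.
n = log₂(39.59) = 5.307 half-value layers.
Thickness = 5.307 × 7.89 cm = 41.87 cm.

41.9 cm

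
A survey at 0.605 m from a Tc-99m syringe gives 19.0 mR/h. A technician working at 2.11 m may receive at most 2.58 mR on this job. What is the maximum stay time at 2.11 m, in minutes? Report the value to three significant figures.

99.1 min

Since intensity falls as 1/r², rate at 2.11 m:
19.0 × (0.605/2.11)² = 19.0 × 0.08221 = 1.562 mR/h.
Stay time = 2.58 mR ÷ 1.562 mR/h = 1.652 h = 99.12 min.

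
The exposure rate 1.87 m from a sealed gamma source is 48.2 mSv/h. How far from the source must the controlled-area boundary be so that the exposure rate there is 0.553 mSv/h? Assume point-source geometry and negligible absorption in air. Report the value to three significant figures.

Intensity scales as (d₁/d₂)², so d₂ = d₁·√(I₁/I₂).
I₁/I₂ = 48.2/0.553 = 87.16, so d₂ = 1.87 × √87.16 = 17.46 m.

17.5 m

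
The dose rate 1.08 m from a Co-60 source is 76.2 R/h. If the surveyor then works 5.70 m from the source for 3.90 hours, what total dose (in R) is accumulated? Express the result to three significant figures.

10.7 R

Intensity scales as (d₁/d₂)², so rate at 5.70 m:
(1.08/5.70)² = 0.03590, so 76.2 × 0.03590 = 2.736 R/h.
Dose = rate × time = 2.736 R/h × 3.900 h = 10.67 R.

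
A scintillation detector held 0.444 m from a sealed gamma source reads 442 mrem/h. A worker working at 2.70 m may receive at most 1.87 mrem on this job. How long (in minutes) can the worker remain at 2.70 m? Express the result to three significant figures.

9.39 min

Applying the 1/r² law, rate at 2.70 m:
442 × (0.444/2.70)² = 442 × 0.02704 = 11.95 mrem/h.
Stay time = 1.87 mrem ÷ 11.95 mrem/h = 0.1565 h = 9.390 min.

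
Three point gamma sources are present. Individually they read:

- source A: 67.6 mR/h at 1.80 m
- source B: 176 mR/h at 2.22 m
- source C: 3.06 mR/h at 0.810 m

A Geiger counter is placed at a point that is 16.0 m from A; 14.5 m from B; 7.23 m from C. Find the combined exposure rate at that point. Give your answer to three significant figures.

5.02 mR/h

Each source contributes Iᵢ·(dᵢ/rᵢ)²; contributions add.
A: 67.6 × (1.80/16.0)² = 0.8556 mR/h
B: 176 × (2.22/14.5)² = 4.126 mR/h
C: 3.06 × (0.810/7.23)² = 0.03841 mR/h
Total = 0.8556 + 4.126 + 0.03841 = 5.020 mR/h.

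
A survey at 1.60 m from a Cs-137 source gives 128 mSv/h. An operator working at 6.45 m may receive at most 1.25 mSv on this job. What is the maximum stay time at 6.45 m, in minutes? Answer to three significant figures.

9.52 min

Using I₁d₁² = I₂d₂², rate at 6.45 m:
128 × (1.60/6.45)² = 128 × 0.06153 = 7.876 mSv/h.
Stay time = 1.25 mSv ÷ 7.876 mSv/h = 0.1587 h = 9.522 min.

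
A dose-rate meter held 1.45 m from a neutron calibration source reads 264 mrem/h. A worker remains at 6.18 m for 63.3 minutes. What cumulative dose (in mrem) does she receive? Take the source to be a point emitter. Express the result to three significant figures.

15.3 mrem

Applying the 1/r² law, rate at 6.18 m:
264 × (1.45/6.18)² = 264 × 0.05505 = 14.53 mrem/h.
Dose = rate × time = 14.53 mrem/h × 1.055 h = 15.33 mrem.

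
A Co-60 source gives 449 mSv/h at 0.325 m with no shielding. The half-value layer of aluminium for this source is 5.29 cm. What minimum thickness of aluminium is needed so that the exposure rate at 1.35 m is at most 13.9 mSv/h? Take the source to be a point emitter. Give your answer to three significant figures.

4.79 cm

At 1.35 m, distance alone gives 449 × (0.325/1.35)² = 449 × 0.05796 = 26.02 mSv/h.
Further attenuation needed: 26.02/13.9 = 1.872.
n = log₂(1.872) = 0.9046 half-value layers.
Thickness = 0.9046 × 5.29 cm = 4.785 cm.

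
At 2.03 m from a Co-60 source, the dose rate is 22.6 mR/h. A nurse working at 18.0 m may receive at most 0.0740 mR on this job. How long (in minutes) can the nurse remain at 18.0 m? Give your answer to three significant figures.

Using I₁d₁² = I₂d₂², rate at 18.0 m:
22.6 × (2.03/18.0)² = 22.6 × 0.01272 = 0.2875 mR/h.
Stay time = 0.0740 mR ÷ 0.2875 mR/h = 0.2574 h = 15.44 min.

15.4 min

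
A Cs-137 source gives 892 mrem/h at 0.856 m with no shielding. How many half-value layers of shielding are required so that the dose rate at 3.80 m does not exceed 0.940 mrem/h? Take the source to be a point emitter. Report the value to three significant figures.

5.59 half-value layers

At 3.80 m, distance alone gives (0.856/3.80)² = 0.05074, so 892 × 0.05074 = 45.26 mrem/h.
Further attenuation needed: 45.26/0.940 = 48.15.
n = log₂(48.15) = 5.589 half-value layers.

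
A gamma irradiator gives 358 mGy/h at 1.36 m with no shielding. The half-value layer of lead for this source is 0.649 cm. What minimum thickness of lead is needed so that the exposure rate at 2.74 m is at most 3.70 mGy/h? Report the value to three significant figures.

At 2.74 m, distance alone gives 358 × (1.36/2.74)² = 358 × 0.2464 = 88.21 mGy/h.
Further attenuation needed: 88.21/3.70 = 23.84.
n = log₂(23.84) = 4.575 half-value layers.
Thickness = 4.575 × 0.649 cm = 2.969 cm.

2.97 cm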